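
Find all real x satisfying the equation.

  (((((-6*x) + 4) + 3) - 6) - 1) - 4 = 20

Step 1. [(((((-6*x) + 4) + 3) - 6) - 1) - 4 = 20] 4 comes off first (add 4). So sub: ((((-6*x) + 4) + 3) - 6) - 1 = 24.
Step 2. [((((-6*x) + 4) + 3) - 6) - 1 = 24] peel the -1: add 1 from each side ⇒ sub: (((-6*x) + 4) + 3) - 6 = 25.
Step 3. [(((-6*x) + 4) + 3) - 6 = 25] 6 comes off first (add 6). So sub: ((-6*x) + 4) + 3 = 31.
Step 4. [((-6*x) + 4) + 3 = 31] 3 comes off first (subtract 3), so sub: (-6*x) + 4 = 28.
Step 5. [(-6*x) + 4 = 28] subtract 4: x sits inside (… + 4) ⇒ sub: -6*x = 24.
Step 6. [-6*x = 24] -6 out front; divide by -6, so div: x = -4.

Answer: x ∈ {-4}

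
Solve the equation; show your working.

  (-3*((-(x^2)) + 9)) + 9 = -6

Step 1. [(-3*((-(x^2)) + 9)) + 9 = -6] peel the +9: subtract 9 from each side. So sub: -3*((-(x^2)) + 9) = -15.
Step 2. [-3*((-(x^2)) + 9) = -15] -3·(inner) — divide through by -3, so div: (-(x^2)) + 9 = 5.
Step 3. [(-(x^2)) + 9 = 5] peel the +9: subtract 9 from each side ⇒ sub: -(x^2) = -4.
Step 4. [-(x^2) = -4] LHS negated; negate both sides. So neg: x^2 = 4.
Step 5. [x^2 = 4] √ both sides: 4 ≥ 0 gives two branches ⇒ sqrt: x = 2 or -2.

Answer: x ∈ {-2, 2}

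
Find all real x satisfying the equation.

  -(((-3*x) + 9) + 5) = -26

Step 1. [-(((-3*x) + 9) + 5) = -26] LHS negated; negate both sides. So neg: ((-3*x) + 9) + 5 = 26.
Step 2. [((-3*x) + 9) + 5 = 26] peel the +5: subtract 5 from each side. So sub: (-3*x) + 9 = 21.
Step 3. [(-3*x) + 9 = 21] common factor -3 (LHS and 21) — divide through. So factor: x - 3 = -7.
Step 4. [x - 3 = -7] add 3: x sits inside (… - 3) ⇒ sub: x = -4.

Answer: x ∈ {-4}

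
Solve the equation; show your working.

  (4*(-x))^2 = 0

Step 1. [(4*(-x))^2 = 0] 0 ≥ 0, LHS is (·)² — take ±√ ⇒ sqrt: 4*(-x) = 0.
Step 2. [4*(-x) = 0] 4·(inner) — divide through by 4, so div: -x = 0.
Step 3. [-x = 0] leading − — multiply by −1, so neg: x = 0.

Answer: x ∈ {0}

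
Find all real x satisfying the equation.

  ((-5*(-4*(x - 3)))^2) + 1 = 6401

Step 1. [((-5*(-4*(x - 3)))^2) + 1 = 6401] 1 comes off first (subtract 1), so sub: (-5*(-4*(x - 3)))^2 = 6400.
Step 2. [(-5*(-4*(x - 3)))^2 = 6400] √ both sides: 6400 ≥ 0 gives two branches. So sqrt: -5*(-4*(x - 3)) = 80 or -80.
Step 3. [-5*(-4*(x - 3)) = 80 or -80] divide by the outer -5, so div: -4*(x - 3) = -16 or 16.
Step 4. [-4*(x - 3) = -16 or 16] -4 out front; divide by -4 ⇒ div: x - 3 = 4 or -4.
Step 5. [x - 3 = 4 or -4] -3 is outermost — add 3 both sides ⇒ sub: x = 7 or -1.

Answer: x ∈ {-1, 7}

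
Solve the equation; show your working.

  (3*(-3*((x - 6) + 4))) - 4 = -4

Step 1. [(3*(-3*((x - 6) + 4))) - 4 = -4] -4 is outermost — add 4 both sides, so sub: 3*(-3*((x - 6) + 4)) = 0.
Step 2. [3*(-3*((x - 6) + 4)) = 0] 3 out front; divide by 3. So div: -3*((x - 6) + 4) = 0.
Step 3. [-3*((x - 6) + 4) = 0] -3·(inner) — divide through by -3 ⇒ div: (x - 6) + 4 = 0.
Step 4. [(x - 6) + 4 = 0] the outer +4 inverts by subtracting 4. So sub: x - 6 = -4.
Step 5. [x - 6 = -4] add 6: x sits inside (… - 6) ⇒ sub: x = 2.

Answer: x ∈ {2}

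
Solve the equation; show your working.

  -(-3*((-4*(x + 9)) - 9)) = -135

Step 1. [-(-3*((-4*(x + 9)) - 9)) = -135] LHS negated; negate both sides, so neg: -3*((-4*(x + 9)) - 9) = 135.
Step 2. [-3*((-4*(x + 9)) - 9) = 135] -3·(inner) — divide through by -3. So div: (-4*(x + 9)) - 9 = -45.
Step 3. [(-4*(x + 9)) - 9 = -45] -9 is outermost — add 9 both sides ⇒ sub: -4*(x + 9) = -36.
Step 4. [-4*(x + 9) = -36] divide by the outer -4. So div: x + 9 = 9.
Step 5. [x + 9 = 9] 9 comes off first (subtract 9) ⇒ sub: x = 0.

Answer: x ∈ {0}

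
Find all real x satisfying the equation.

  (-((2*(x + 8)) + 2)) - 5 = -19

Step 1. [(-((2*(x + 8)) + 2)) - 5 = -19] 5 comes off first (add 5). So sub: -((2*(x + 8)) + 2) = -14.
Step 2. [-((2*(x + 8)) + 2) = -14] leading − — multiply by −1, so neg: (2*(x + 8)) + 2 = 14.
Step 3. [(2*(x + 8)) + 2 = 14] 2 | LHS and 2 | 14: pull 2 out. So factor: (x + 8) + 1 = 7.
Step 4. [(x + 8) + 1 = 7] subtract 1: x sits inside (… + 1) ⇒ sub: x + 8 = 6.
Step 5. [x + 8 = 6] peel the +8: subtract 8 from each side, so sub: x = -2.

Answer: x ∈ {-2}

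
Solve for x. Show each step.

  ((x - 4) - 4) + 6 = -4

Step 1. [((x - 4) - 4) + 6 = -4] the outer +6 inverts by subtracting 6 ⇒ sub: (x - 4) - 4 = -10.
Step 2. [(x - 4) - 4 = -10] peel the -4: add 4 from each side. So sub: x - 4 = -6.
Step 3. [x - 4 = -6] -4 is outermost — add 4 both sides ⇒ sub: x = -2.

Answer: x ∈ {-2}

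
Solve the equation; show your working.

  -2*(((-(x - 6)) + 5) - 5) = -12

Step 1. [-2*(((-(x - 6)) + 5) - 5) = -12] -2 out front; divide by -2 ⇒ div: ((-(x - 6)) + 5) - 5 = 6.
Step 2. [((-(x - 6)) + 5) - 5 = 6] 5 comes off first (add 5) ⇒ sub: (-(x - 6)) + 5 = 11.
Step 3. [(-(x - 6)) + 5 = 11] 5 comes off first (subtract 5) ⇒ sub: -(x - 6) = 6.
Step 4. [-(x - 6) = 6] LHS negated; negate both sides. So neg: x - 6 = -6.
Step 5. [x - 6 = -6] peel the -6: add 6 from each side. So sub: x = 0.

Answer: x ∈ {0}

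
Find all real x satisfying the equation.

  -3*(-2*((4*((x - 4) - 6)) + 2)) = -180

Step 1. [-3*(-2*((4*((x - 4) - 6)) + 2)) = -180] LHS = -3·(…); ÷-3 both sides, so div: -2*((4*((x - 4) - 6)) + 2) = 60.
Step 2. [-2*((4*((x - 4) - 6)) + 2) = 60] -2 out front; divide by -2, so div: (4*((x - 4) - 6)) + 2 = -30.
Step 3. [(4*((x - 4) - 6)) + 2 = -30] the outer +2 inverts by subtracting 2, so sub: 4*((x - 4) - 6) = -32.
Step 4. [4*((x - 4) - 6) = -32] 4·(inner) — divide through by 4, so div: (x - 4) - 6 = -8.
Step 5. [(x - 4) - 6 = -8] peel the -6: add 6 from each side ⇒ sub: x - 4 = -2.
Step 6. [x - 4 = -2] peel the -4: add 4 from each side ⇒ sub: x = 2.

Answer: x ∈ {2}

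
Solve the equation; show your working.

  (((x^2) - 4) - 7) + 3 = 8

Step 1. [(((x^2) - 4) - 7) + 3 = 8] subtract 3: x sits inside (… + 3), so sub: ((x^2) - 4) - 7 = 5.
Step 2. [((x^2) - 4) - 7 = 5] the outer -7 inverts by adding 7. So sub: (x^2) - 4 = 12.
Step 3. [(x^2) - 4 = 12] -4 is outermost — add 4 both sides ⇒ sub: x^2 = 16.
Step 4. [x^2 = 16] √ both sides: 16 ≥ 0 gives two branches, so sqrt: x = 4 or -4.

Answer: x ∈ {-4, 4}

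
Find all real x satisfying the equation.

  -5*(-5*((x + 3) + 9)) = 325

Step 1. [-5*(-5*((x + 3) + 9)) = 325] -5·(inner) — divide through by -5 ⇒ div: -5*((x + 3) + 9) = -65.
Step 2. [-5*((x + 3) + 9) = -65] LHS = -5·(…); ÷-5 both sides, so div: (x + 3) + 9 = 13.
Step 3. [(x + 3) + 9 = 13] peel the +9: subtract 9 from each side, so sub: x + 3 = 4.
Step 4. [x + 3 = 4] 3 comes off first (subtract 3), so sub: x = 1.

Answer: x ∈ {1}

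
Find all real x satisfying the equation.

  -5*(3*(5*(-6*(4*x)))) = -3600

Step 1. [-5*(3*(5*(-6*(4*x)))) = -3600] LHS = -5·(…); ÷-5 both sides. So div: 3*(5*(-6*(4*x))) = 720.
Step 2. [3*(5*(-6*(4*x))) = 720] 3·(inner) — divide through by 3. So div: 5*(-6*(4*x)) = 240.
Step 3. [5*(-6*(4*x)) = 240] LHS = 5·(…); ÷5 both sides. So div: -6*(4*x) = 48.
Step 4. [-6*(4*x) = 48] -6·(inner) — divide through by -6 ⇒ div: 4*x = -8.
Step 5. [4*x = -8] 4 out front; divide by 4, so div: x = -2.

Answer: x ∈ {-2}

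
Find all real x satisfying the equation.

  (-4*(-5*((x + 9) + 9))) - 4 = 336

Step 1. [(-4*(-5*((x + 9) + 9))) - 4 = 336] peel the -4: add 4 from each side ⇒ sub: -4*(-5*((x + 9) + 9)) = 340.
Step 2. [-4*(-5*((x + 9) + 9)) = 340] leading coefficient -4: divide by -4, so div: -5*((x + 9) + 9) = -85.
Step 3. [-5*((x + 9) + 9) = -85] -5·(inner) — divide through by -5. So div: (x + 9) + 9 = 17.
Step 4. [(x + 9) + 9 = 17] +9 is outermost — subtract 9 both sides. So sub: x + 9 = 8.
Step 5. [x + 9 = 8] the outer +9 inverts by subtracting 9. So sub: x = -1.

Answer: x ∈ {-1}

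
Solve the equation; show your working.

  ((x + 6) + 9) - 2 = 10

Step 1. [((x + 6) + 9) - 2 = 10] peel the -2: add 2 from each side. So sub: (x + 6) + 9 = 12.
Step 2. [(x + 6) + 9 = 12] +9 is outermost — subtract 9 both sides. So sub: x + 6 = 3.
Step 3. [x + 6 = 3] 6 comes off first (subtract 6) ⇒ sub: x = -3.

Answer: x ∈ {-3}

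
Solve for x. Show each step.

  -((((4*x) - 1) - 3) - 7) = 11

Step 1. [-((((4*x) - 1) - 3) - 7) = 11] leading − — multiply by −1, so neg: (((4*x) - 1) - 3) - 7 = -11.
Step 2. [(((4*x) - 1) - 3) - 7 = -11] add 7: x sits inside (… - 7) ⇒ sub: ((4*x) - 1) - 3 = -4.
Step 3. [((4*x) - 1) - 3 = -4] peel the -3: add 3 from each side, so sub: (4*x) - 1 = -1.
Step 4. [(4*x) - 1 = -1] the outer -1 inverts by adding 1 ⇒ sub: 4*x = 0.
Step 5. [4*x = 0] 4 out front; divide by 4 ⇒ div: x = 0.

Answer: x ∈ {0}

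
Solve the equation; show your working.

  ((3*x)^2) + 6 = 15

Step 1. [((3*x)^2) + 6 = 15] peel the +6: subtract 6 from each side, so sub: (3*x)^2 = 9.
Step 2. [(3*x)^2 = 9] LHS squared, RHS 9 ≥ 0: apply √ (±), so sqrt: 3*x = 3 or -3.
Step 3. [3*x = 3 or -3] 3 out front; divide by 3, so div: x = 1 or -1.

Answer: x ∈ {-1, 1}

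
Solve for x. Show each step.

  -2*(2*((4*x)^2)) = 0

Step 1. [-2*(2*((4*x)^2)) = 0] divide by the outer -2. So div: 2*((4*x)^2) = 0.
Step 2. [2*((4*x)^2) = 0] LHS = 2·(…); ÷2 both sides. So div: (4*x)^2 = 0.
Step 3. [(4*x)^2 = 0] LHS squared, RHS 0 ≥ 0: apply √ (±) ⇒ sqrt: 4*x = 0.
Step 4. [4*x = 0] 4 out front; divide by 4, so div: x = 0.

Answer: x ∈ {0}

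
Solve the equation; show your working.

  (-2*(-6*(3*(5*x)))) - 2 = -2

Step 1. [(-2*(-6*(3*(5*x)))) - 2 = -2] -2 divides every term; factor it out, so factor: (-6*(3*(5*x))) + 1 = 1.
Step 2. [(-6*(3*(5*x))) + 1 = 1] +1 is outermost — subtract 1 both sides ⇒ sub: -6*(3*(5*x)) = 0.
Step 3. [-6*(3*(5*x)) = 0] divide by the outer -6 ⇒ div: 3*(5*x) = 0.
Step 4. [3*(5*x) = 0] 3 out front; divide by 3, so div: 5*x = 0.
Step 5. [5*x = 0] 5·(inner) — divide through by 5 ⇒ div: x = 0.

Answer: x ∈ {0}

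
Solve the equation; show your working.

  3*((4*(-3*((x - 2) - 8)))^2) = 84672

Step 1. [3*((4*(-3*((x - 2) - 8)))^2) = 84672] leading coefficient 3: divide by 3. So div: (4*(-3*((x - 2) - 8)))^2 = 28224.
Step 2. [(4*(-3*((x - 2) - 8)))^2 = 28224] 28224 ≥ 0, LHS is (·)² — take ±√. So sqrt: 4*(-3*((x - 2) - 8)) = 168 or -168.
Step 3. [4*(-3*((x - 2) - 8)) = 168 or -168] divide by the outer 4. So div: -3*((x - 2) - 8) = 42 or -42.
Step 4. [-3*((x - 2) - 8) = 42 or -42] -3 out front; divide by -3. So div: (x - 2) - 8 = -14 or 14.
Step 5. [(x - 2) - 8 = -14 or 14] peel the -8: add 8 from each side, so sub: x - 2 = -6 or 22.
Step 6. [x - 2 = -6 or 22] add 2: x sits inside (… - 2). So sub: x = -4 or 24.

Answer: x ∈ {-4, 24}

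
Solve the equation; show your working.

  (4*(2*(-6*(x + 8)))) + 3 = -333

Step 1. [(4*(2*(-6*(x + 8)))) + 3 = -333] 3 comes off first (subtract 3), so sub: 4*(2*(-6*(x + 8))) = -336.
Step 2. [4*(2*(-6*(x + 8))) = -336] LHS = 4·(…); ÷4 both sides. So div: 2*(-6*(x + 8)) = -84.
Step 3. [2*(-6*(x + 8)) = -84] 2·(inner) — divide through by 2 ⇒ div: -6*(x + 8) = -42.
Step 4. [-6*(x + 8) = -42] leading coefficient -6: divide by -6. So div: x + 8 = 7.
Step 5. [x + 8 = 7] subtract 8: x sits inside (… + 8), so sub: x = -1.

Answer: x ∈ {-1}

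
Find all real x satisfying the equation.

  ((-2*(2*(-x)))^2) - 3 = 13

Step 1. [((-2*(2*(-x)))^2) - 3 = 13] -3 is outermost — add 3 both sides, so sub: (-2*(2*(-x)))^2 = 16.
Step 2. [(-2*(2*(-x)))^2 = 16] 16 ≥ 0, LHS is (·)² — take ±√. So sqrt: -2*(2*(-x)) = 4 or -4.
Step 3. [-2*(2*(-x)) = 4 or -4] -2·(inner) — divide through by -2 ⇒ div: 2*(-x) = -2 or 2.
Step 4. [2*(-x) = -2 or 2] 2 out front; divide by 2. So div: -x = -1 or 1.
Step 5. [-x = -1 or 1] flip signs both sides. So neg: x = 1 or -1.

Answer: x ∈ {-1, 1}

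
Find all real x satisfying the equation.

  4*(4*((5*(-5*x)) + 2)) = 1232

Step 1. [4*(4*((5*(-5*x)) + 2)) = 1232] 4·(inner) — divide through by 4 ⇒ div: 4*((5*(-5*x)) + 2) = 308.
Step 2. [4*((5*(-5*x)) + 2) = 308] leading coefficient 4: divide by 4, so div: (5*(-5*x)) + 2 = 77.
Step 3. [(5*(-5*x)) + 2 = 77] the outer +2 inverts by subtracting 2. So sub: 5*(-5*x) = 75.
Step 4. [5*(-5*x) = 75] divide by the outer 5 ⇒ div: -5*x = 15.
Step 5. [-5*x = 15] leading coefficient -5: divide by -5. So div: x = -3.

Answer: x ∈ {-3}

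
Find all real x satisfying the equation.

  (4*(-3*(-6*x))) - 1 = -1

Step 1. [(4*(-3*(-6*x))) - 1 = -1] add 1: x sits inside (… - 1). So sub: 4*(-3*(-6*x)) = 0.
Step 2. [4*(-3*(-6*x)) = 0] divide by the outer 4 ⇒ div: -3*(-6*x) = 0.
Step 3. [-3*(-6*x) = 0] leading coefficient -3: divide by -3. So div: -6*x = 0.
Step 4. [-6*x = 0] divide by the outer -6 ⇒ div: x = 0.

Answer: x ∈ {0}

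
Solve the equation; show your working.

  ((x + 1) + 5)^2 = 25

Step 1. [((x + 1) + 5)^2 = 25] 25 ≥ 0, LHS is (·)² — take ±√. So sqrt: (x + 1) + 5 = 5 or -5.
Step 2. [(x + 1) + 5 = 5 or -5] subtract 5: x sits inside (… + 5), so sub: x + 1 = 0 or -10.
Step 3. [x + 1 = 0 or -10] +1 is outermost — subtract 1 both sides. So sub: x = -1 or -11.

Answer: x ∈ {-11, -1}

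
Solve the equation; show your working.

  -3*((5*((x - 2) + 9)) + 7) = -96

Step 1. [-3*((5*((x - 2) + 9)) + 7) = -96] LHS = -3·(…); ÷-3 both sides, so div: (5*((x - 2) + 9)) + 7 = 32.
Step 2. [(5*((x - 2) + 9)) + 7 = 32] 7 comes off first (subtract 7), so sub: 5*((x - 2) + 9) = 25.
Step 3. [5*((x - 2) + 9) = 25] leading coefficient 5: divide by 5. So div: (x - 2) + 9 = 5.
Step 4. [(x - 2) + 9 = 5] 9 comes off first (subtract 9), so sub: x - 2 = -4.
Step 5. [x - 2 = -4] -2 is outermost — add 2 both sides. So sub: x = -2.

Answer: x ∈ {-2}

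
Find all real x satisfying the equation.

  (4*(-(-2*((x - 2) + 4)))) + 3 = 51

Step 1. [(4*(-(-2*((x - 2) + 4)))) + 3 = 51] peel the +3: subtract 3 from each side. So sub: 4*(-(-2*((x - 2) + 4))) = 48.
Step 2. [4*(-(-2*((x - 2) + 4))) = 48] 4 out front; divide by 4, so div: -(-2*((x - 2) + 4)) = 12.
Step 3. [-(-2*((x - 2) + 4)) = 12] LHS negated; negate both sides, so neg: -2*((x - 2) + 4) = -12.
Step 4. [-2*((x - 2) + 4) = -12] LHS = -2·(…); ÷-2 both sides, so div: (x - 2) + 4 = 6.
Step 5. [(x - 2) + 4 = 6] subtract 4: x sits inside (… + 4). So sub: x - 2 = 2.
Step 6. [x - 2 = 2] -2 is outermost — add 2 both sides ⇒ sub: x = 4.

Answer: x ∈ {4}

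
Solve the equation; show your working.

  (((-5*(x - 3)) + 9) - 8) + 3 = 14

Step 1. [(((-5*(x - 3)) + 9) - 8) + 3 = 14] subtract 3: x sits inside (… + 3) ⇒ sub: ((-5*(x - 3)) + 9) - 8 = 11.
Step 2. [((-5*(x - 3)) + 9) - 8 = 11] the outer -8 inverts by adding 8 ⇒ sub: (-5*(x - 3)) + 9 = 19.
Step 3. [(-5*(x - 3)) + 9 = 19] +9 is outermost — subtract 9 both sides. So sub: -5*(x - 3) = 10.
Step 4. [-5*(x - 3) = 10] -5 out front; divide by -5. So div: x - 3 = -2.
Step 5. [x - 3 = -2] the outer -3 inverts by adding 3 ⇒ sub: x = 1.

Answer: x ∈ {1}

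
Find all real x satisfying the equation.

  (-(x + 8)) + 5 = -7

Step 1. [(-(x + 8)) + 5 = -7] 5 comes off first (subtract 5). So sub: -(x + 8) = -12.
Step 2. [-(x + 8) = -12] LHS negated; negate both sides, so neg: x + 8 = 12.
Step 3. [x + 8 = 12] 8 comes off first (subtract 8). So sub: x = 4.

Answer: x ∈ {4}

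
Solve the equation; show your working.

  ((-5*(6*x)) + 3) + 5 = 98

Step 1. [((-5*(6*x)) + 3) + 5 = 98] 5 comes off first (subtract 5) ⇒ sub: (-5*(6*x)) + 3 = 93.
Step 2. [(-5*(6*x)) + 3 = 93] the outer +3 inverts by subtracting 3, so sub: -5*(6*x) = 90.
Step 3. [-5*(6*x) = 90] LHS = -5·(…); ÷-5 both sides ⇒ div: 6*x = -18.
Step 4. [6*x = -18] LHS = 6·(…); ÷6 both sides ⇒ div: x = -3.

Answer: x ∈ {-3}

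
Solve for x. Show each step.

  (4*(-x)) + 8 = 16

Step 1. [(4*(-x)) + 8 = 16] 4 | LHS and 4 | 16: pull 4 out ⇒ factor: (-x) + 2 = 4.
Step 2. [(-x) + 2 = 4] 2 comes off first (subtract 2), so sub: -x = 2.
Step 3. [-x = 2] LHS negated; negate both sides ⇒ neg: x = -2.

Answer: x ∈ {-2}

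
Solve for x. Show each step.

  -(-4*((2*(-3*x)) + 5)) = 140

Step 1. [-(-4*((2*(-3*x)) + 5)) = 140] leading − — multiply by −1 ⇒ neg: -4*((2*(-3*x)) + 5) = -140.
Step 2. [-4*((2*(-3*x)) + 5) = -140] divide by the outer -4, so div: (2*(-3*x)) + 5 = 35.
Step 3. [(2*(-3*x)) + 5 = 35] subtract 5: x sits inside (… + 5), so sub: 2*(-3*x) = 30.
Step 4. [2*(-3*x) = 30] LHS = 2·(…); ÷2 both sides, so div: -3*x = 15.
Step 5. [-3*x = 15] divide by the outer -3 ⇒ div: x = -5.

Answer: x ∈ {-5}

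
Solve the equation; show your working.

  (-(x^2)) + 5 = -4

Step 1. [(-(x^2)) + 5 = -4] the outer +5 inverts by subtracting 5. So sub: -(x^2) = -9.
Step 2. [-(x^2) = -9] flip signs both sides, so neg: x^2 = 9.
Step 3. [x^2 = 9] LHS squared, RHS 9 ≥ 0: apply √ (±). So sqrt: x = 3 or -3.

Answer: x ∈ {-3, 3}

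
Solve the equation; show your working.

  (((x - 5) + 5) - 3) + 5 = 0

Step 1. [(((x - 5) + 5) - 3) + 5 = 0] peel the +5: subtract 5 from each side. So sub: ((x - 5) + 5) - 3 = -5.
Step 2. [((x - 5) + 5) - 3 = -5] 3 comes off first (add 3). So sub: (x - 5) + 5 = -2.
Step 3. [(x - 5) + 5 = -2] +5 is outermost — subtract 5 both sides ⇒ sub: x - 5 = -7.
Step 4. [x - 5 = -7] -5 is outermost — add 5 both sides. So sub: x = -2.

Answer: x ∈ {-2}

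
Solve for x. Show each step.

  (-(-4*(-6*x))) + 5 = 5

Step 1. [(-(-4*(-6*x))) + 5 = 5] subtract 5: x sits inside (… + 5). So sub: -(-4*(-6*x)) = 0.
Step 2. [-(-4*(-6*x)) = 0] flip signs both sides ⇒ neg: -4*(-6*x) = 0.
Step 3. [-4*(-6*x) = 0] divide by the outer -4, so div: -6*x = 0.
Step 4. [-6*x = 0] divide by the outer -6 ⇒ div: x = 0.

Answer: x ∈ {0}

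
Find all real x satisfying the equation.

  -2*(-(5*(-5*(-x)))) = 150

Step 1. [-2*(-(5*(-5*(-x)))) = 150] leading coefficient -2: divide by -2 ⇒ div: -(5*(-5*(-x))) = -75.
Step 2. [-(5*(-5*(-x))) = -75] leading − — multiply by −1 ⇒ neg: 5*(-5*(-x)) = 75.
Step 3. [5*(-5*(-x)) = 75] LHS = 5·(…); ÷5 both sides. So div: -5*(-x) = 15.
Step 4. [-5*(-x) = 15] -5·(inner) — divide through by -5, so div: -x = -3.
Step 5. [-x = -3] leading − — multiply by −1. So neg: x = 3.

Answer: x ∈ {3}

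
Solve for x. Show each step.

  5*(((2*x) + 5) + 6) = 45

Step 1. [5*(((2*x) + 5) + 6) = 45] divide by the outer 5, so div: ((2*x) + 5) + 6 = 9.
Step 2. [((2*x) + 5) + 6 = 9] +6 is outermost — subtract 6 both sides. So sub: (2*x) + 5 = 3.
Step 3. [(2*x) + 5 = 3] peel the +5: subtract 5 from each side. So sub: 2*x = -2.
Step 4. [2*x = -2] LHS = 2·(…); ÷2 both sides, so div: x = -1.

Answer: x ∈ {-1}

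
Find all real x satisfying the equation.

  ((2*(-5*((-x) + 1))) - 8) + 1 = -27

Step 1. [((2*(-5*((-x) + 1))) - 8) + 1 = -27] subtract 1: x sits inside (… + 1) ⇒ sub: (2*(-5*((-x) + 1))) - 8 = -28.
Step 2. [(2*(-5*((-x) + 1))) - 8 = -28] 2 | LHS and 2 | -28: pull 2 out. So factor: (-5*((-x) + 1)) - 4 = -14.
Step 3. [(-5*((-x) + 1)) - 4 = -14] 4 comes off first (add 4). So sub: -5*((-x) + 1) = -10.
Step 4. [-5*((-x) + 1) = -10] leading coefficient -5: divide by -5, so div: (-x) + 1 = 2.
Step 5. [(-x) + 1 = 2] the outer +1 inverts by subtracting 1 ⇒ sub: -x = 1.
Step 6. [-x = 1] flip signs both sides. So neg: x = -1.

Answer: x ∈ {-1}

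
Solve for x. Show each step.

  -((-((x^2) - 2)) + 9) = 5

Step 1. [-((-((x^2) - 2)) + 9) = 5] LHS negated; negate both sides, so neg: (-((x^2) - 2)) + 9 = -5.
Step 2. [(-((x^2) - 2)) + 9 = -5] +9 is outermost — subtract 9 both sides ⇒ sub: -((x^2) - 2) = -14.
Step 3. [-((x^2) - 2) = -14] leading − — multiply by −1 ⇒ neg: (x^2) - 2 = 14.
Step 4. [(x^2) - 2 = 14] 2 comes off first (add 2). So sub: x^2 = 16.
Step 5. [x^2 = 16] √ both sides: 16 ≥ 0 gives two branches. So sqrt: x = 4 or -4.

Answer: x ∈ {-4, 4}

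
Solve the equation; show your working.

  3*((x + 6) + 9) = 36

Step 1. [3*((x + 6) + 9) = 36] divide by the outer 3, so div: (x + 6) + 9 = 12.
Step 2. [(x + 6) + 9 = 12] +9 is outermost — subtract 9 both sides. So sub: x + 6 = 3.
Step 3. [x + 6 = 3] 6 comes off first (subtract 6) ⇒ sub: x = -3.

Answer: x ∈ {-3}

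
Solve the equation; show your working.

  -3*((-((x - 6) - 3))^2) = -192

Step 1. [-3*((-((x - 6) - 3))^2) = -192] leading coefficient -3: divide by -3. So div: (-((x - 6) - 3))^2 = 64.
Step 2. [(-((x - 6) - 3))^2 = 64] 64 ≥ 0, LHS is (·)² — take ±√ ⇒ sqrt: -((x - 6) - 3) = 8 or -8.
Step 3. [-((x - 6) - 3) = 8 or -8] LHS negated; negate both sides. So neg: (x - 6) - 3 = -8 or 8.
Step 4. [(x - 6) - 3 = -8 or 8] 3 comes off first (add 3), so sub: x - 6 = -5 or 11.
Step 5. [x - 6 = -5 or 11] 6 comes off first (add 6). So sub: x = 1 or 17.

Answer: x ∈ {1, 17}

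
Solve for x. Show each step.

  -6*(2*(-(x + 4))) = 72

Step 1. [-6*(2*(-(x + 4))) = 72] divide by the outer -6 ⇒ div: 2*(-(x + 4)) = -12.
Step 2. [2*(-(x + 4)) = -12] LHS = 2·(…); ÷2 both sides ⇒ div: -(x + 4) = -6.
Step 3. [-(x + 4) = -6] leading − — multiply by −1. So neg: x + 4 = 6.
Step 4. [x + 4 = 6] 4 comes off first (subtract 4) ⇒ sub: x = 2.

Answer: x ∈ {2}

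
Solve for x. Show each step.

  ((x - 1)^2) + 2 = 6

Step 1. [((x - 1)^2) + 2 = 6] subtract 2: x sits inside (… + 2) ⇒ sub: (x - 1)^2 = 4.
Step 2. [(x - 1)^2 = 4] 4 ≥ 0, LHS is (·)² — take ±√. So sqrt: x - 1 = 2 or -2.
Step 3. [x - 1 = 2 or -2] -1 is outermost — add 1 both sides, so sub: x = 3 or -1.

Answer: x ∈ {-1, 3}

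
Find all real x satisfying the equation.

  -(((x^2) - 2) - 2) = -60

Step 1. [-(((x^2) - 2) - 2) = -60] leading − — multiply by −1, so neg: ((x^2) - 2) - 2 = 60.
Step 2. [((x^2) - 2) - 2 = 60] peel the -2: add 2 from each side. So sub: (x^2) - 2 = 62.
Step 3. [(x^2) - 2 = 62] peel the -2: add 2 from each side, so sub: x^2 = 64.
Step 4. [x^2 = 64] 64 ≥ 0, LHS is (·)² — take ±√, so sqrt: x = 8 or -8.

Answer: x ∈ {-8, 8}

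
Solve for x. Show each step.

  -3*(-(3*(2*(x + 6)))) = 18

Step 1. [-3*(-(3*(2*(x + 6)))) = 18] LHS = -3·(…); ÷-3 both sides. So div: -(3*(2*(x + 6))) = -6.
Step 2. [-(3*(2*(x + 6))) = -6] LHS negated; negate both sides. So neg: 3*(2*(x + 6)) = 6.
Step 3. [3*(2*(x + 6)) = 6] LHS = 3·(…); ÷3 both sides. So div: 2*(x + 6) = 2.
Step 4. [2*(x + 6) = 2] leading coefficient 2: divide by 2 ⇒ div: x + 6 = 1.
Step 5. [x + 6 = 1] subtract 6: x sits inside (… + 6), so sub: x = -5.

Answer: x ∈ {-5}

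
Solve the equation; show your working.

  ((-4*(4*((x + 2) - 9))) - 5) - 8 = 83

Step 1. [((-4*(4*((x + 2) - 9))) - 5) - 8 = 83] -8 is outermost — add 8 both sides, so sub: (-4*(4*((x + 2) - 9))) - 5 = 91.
Step 2. [(-4*(4*((x + 2) - 9))) - 5 = 91] -5 is outermost — add 5 both sides. So sub: -4*(4*((x + 2) - 9)) = 96.
Step 3. [-4*(4*((x + 2) - 9)) = 96] leading coefficient -4: divide by -4 ⇒ div: 4*((x + 2) - 9) = -24.
Step 4. [4*((x + 2) - 9) = -24] LHS = 4·(…); ÷4 both sides, so div: (x + 2) - 9 = -6.
Step 5. [(x + 2) - 9 = -6] 9 comes off first (add 9), so sub: x + 2 = 3.
Step 6. [x + 2 = 3] the outer +2 inverts by subtracting 2. So sub: x = 1.

Answer: x ∈ {1}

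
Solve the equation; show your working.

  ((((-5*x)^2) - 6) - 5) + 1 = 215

Step 1. [((((-5*x)^2) - 6) - 5) + 1 = 215] subtract 1: x sits inside (… + 1). So sub: (((-5*x)^2) - 6) - 5 = 214.
Step 2. [(((-5*x)^2) - 6) - 5 = 214] -5 is outermost — add 5 both sides, so sub: ((-5*x)^2) - 6 = 219.
Step 3. [((-5*x)^2) - 6 = 219] the outer -6 inverts by adding 6 ⇒ sub: (-5*x)^2 = 225.
Step 4. [(-5*x)^2 = 225] √ both sides: 225 ≥ 0 gives two branches. So sqrt: -5*x = 15 or -15.
Step 5. [-5*x = 15 or -15] -5 out front; divide by -5. So div: x = -3 or 3.

Answer: x ∈ {-3, 3}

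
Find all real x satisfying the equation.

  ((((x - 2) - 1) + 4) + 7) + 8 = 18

Step 1. [((((x - 2) - 1) + 4) + 7) + 8 = 18] +8 is outermost — subtract 8 both sides, so sub: (((x - 2) - 1) + 4) + 7 = 10.
Step 2. [(((x - 2) - 1) + 4) + 7 = 10] 7 comes off first (subtract 7) ⇒ sub: ((x - 2) - 1) + 4 = 3.
Step 3. [((x - 2) - 1) + 4 = 3] 4 comes off first (subtract 4). So sub: (x - 2) - 1 = -1.
Step 4. [(x - 2) - 1 = -1] add 1: x sits inside (… - 1) ⇒ sub: x - 2 = 0.
Step 5. [x - 2 = 0] 2 comes off first (add 2), so sub: x = 2.

Answer: x ∈ {2}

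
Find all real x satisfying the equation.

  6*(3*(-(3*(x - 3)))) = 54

Step 1. [6*(3*(-(3*(x - 3)))) = 54] LHS = 6·(…); ÷6 both sides, so div: 3*(-(3*(x - 3))) = 9.
Step 2. [3*(-(3*(x - 3))) = 9] LHS = 3·(…); ÷3 both sides, so div: -(3*(x - 3)) = 3.
Step 3. [-(3*(x - 3)) = 3] flip signs both sides. So neg: 3*(x - 3) = -3.
Step 4. [3*(x - 3) = -3] 3 out front; divide by 3 ⇒ div: x - 3 = -1.
Step 5. [x - 3 = -1] -3 is outermost — add 3 both sides. So sub: x = 2.

Answer: x ∈ {2}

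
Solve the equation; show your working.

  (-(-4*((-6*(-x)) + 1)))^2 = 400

Step 1. [(-(-4*((-6*(-x)) + 1)))^2 = 400] 400 ≥ 0, LHS is (·)² — take ±√. So sqrt: -(-4*((-6*(-x)) + 1)) = 20 or -20.
Step 2. [-(-4*((-6*(-x)) + 1)) = 20 or -20] flip signs both sides ⇒ neg: -4*((-6*(-x)) + 1) = -20 or 20.
Step 3. [-4*((-6*(-x)) + 1) = -20 or 20] LHS = -4·(…); ÷-4 both sides ⇒ div: (-6*(-x)) + 1 = 5 or -5.
Step 4. [(-6*(-x)) + 1 = 5 or -5] +1 is outermost — subtract 1 both sides. So sub: -6*(-x) = 4 or -6.
Step 5. [-6*(-x) = 4 or -6] -6·(inner) — divide through by -6. So div: -x = -2/3 or 1.
Step 6. [-x = -2/3 or 1] leading − — multiply by −1, so neg: x = 2/3 or -1.

Answer: x ∈ {-1, 2/3}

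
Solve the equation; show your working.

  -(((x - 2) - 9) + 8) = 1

Step 1. [-(((x - 2) - 9) + 8) = 1] flip signs both sides. So neg: ((x - 2) - 9) + 8 = -1.
Step 2. [((x - 2) - 9) + 8 = -1] the outer +8 inverts by subtracting 8. So sub: (x - 2) - 9 = -9.
Step 3. [(x - 2) - 9 = -9] 9 comes off first (add 9) ⇒ sub: x - 2 = 0.
Step 4. [x - 2 = 0] 2 comes off first (add 2). So sub: x = 2.

Answer: x ∈ {2}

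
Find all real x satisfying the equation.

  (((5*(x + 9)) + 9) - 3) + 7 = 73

Step 1. [(((5*(x + 9)) + 9) - 3) + 7 = 73] 7 comes off first (subtract 7). So sub: ((5*(x + 9)) + 9) - 3 = 66.
Step 2. [((5*(x + 9)) + 9) - 3 = 66] peel the -3: add 3 from each side. So sub: (5*(x + 9)) + 9 = 69.
Step 3. [(5*(x + 9)) + 9 = 69] peel the +9: subtract 9 from each side ⇒ sub: 5*(x + 9) = 60.
Step 4. [5*(x + 9) = 60] leading coefficient 5: divide by 5 ⇒ div: x + 9 = 12.
Step 5. [x + 9 = 12] the outer +9 inverts by subtracting 9. So sub: x = 3.

Answer: x ∈ {3}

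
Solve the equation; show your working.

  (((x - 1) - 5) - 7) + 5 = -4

Step 1. [(((x - 1) - 5) - 7) + 5 = -4] 5 comes off first (subtract 5). So sub: ((x - 1) - 5) - 7 = -9.
Step 2. [((x - 1) - 5) - 7 = -9] -7 is outermost — add 7 both sides ⇒ sub: (x - 1) - 5 = -2.
Step 3. [(x - 1) - 5 = -2] peel the -5: add 5 from each side ⇒ sub: x - 1 = 3.
Step 4. [x - 1 = 3] add 1: x sits inside (… - 1). So sub: x = 4.

Answer: x ∈ {4}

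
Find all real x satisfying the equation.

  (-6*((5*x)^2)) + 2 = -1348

Step 1. [(-6*((5*x)^2)) + 2 = -1348] peel the +2: subtract 2 from each side. So sub: -6*((5*x)^2) = -1350.
Step 2. [-6*((5*x)^2) = -1350] leading coefficient -6: divide by -6, so div: (5*x)^2 = 225.
Step 3. [(5*x)^2 = 225] LHS squared, RHS 225 ≥ 0: apply √ (±) ⇒ sqrt: 5*x = 15 or -15.
Step 4. [5*x = 15 or -15] divide by the outer 5 ⇒ div: x = 3 or -3.

Answer: x ∈ {-3, 3}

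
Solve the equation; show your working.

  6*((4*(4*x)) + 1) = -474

Step 1. [6*((4*(4*x)) + 1) = -474] divide by the outer 6, so div: (4*(4*x)) + 1 = -79.
Step 2. [(4*(4*x)) + 1 = -79] peel the +1: subtract 1 from each side. So sub: 4*(4*x) = -80.
Step 3. [4*(4*x) = -80] 4·(inner) — divide through by 4. So div: 4*x = -20.
Step 4. [4*x = -20] divide by the outer 4, so div: x = -5.

Answer: x ∈ {-5}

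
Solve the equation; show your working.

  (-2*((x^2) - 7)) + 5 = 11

Step 1. [(-2*((x^2) - 7)) + 5 = 11] the outer +5 inverts by subtracting 5. So sub: -2*((x^2) - 7) = 6.
Step 2. [-2*((x^2) - 7) = 6] -2·(inner) — divide through by -2, so div: (x^2) - 7 = -3.
Step 3. [(x^2) - 7 = -3] add 7: x sits inside (… - 7) ⇒ sub: x^2 = 4.
Step 4. [x^2 = 4] √ both sides: 4 ≥ 0 gives two branches. So sqrt: x = 2 or -2.

Answer: x ∈ {-2, 2}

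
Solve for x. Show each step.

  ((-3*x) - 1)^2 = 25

Step 1. [((-3*x) - 1)^2 = 25] LHS squared, RHS 25 ≥ 0: apply √ (±), so sqrt: (-3*x) - 1 = 5 or -5.
Step 2. [(-3*x) - 1 = 5 or -5] add 1: x sits inside (… - 1) ⇒ sub: -3*x = 6 or -4.
Step 3. [-3*x = 6 or -4] LHS = -3·(…); ÷-3 both sides, so div: x = -2 or 4/3.

Answer: x ∈ {-2, 4/3}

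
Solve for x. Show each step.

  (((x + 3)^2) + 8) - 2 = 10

Step 1. [(((x + 3)^2) + 8) - 2 = 10] 2 comes off first (add 2) ⇒ sub: ((x + 3)^2) + 8 = 12.
Step 2. [((x + 3)^2) + 8 = 12] +8 is outermost — subtract 8 both sides, so sub: (x + 3)^2 = 4.
Step 3. [(x + 3)^2 = 4] √ both sides: 4 ≥ 0 gives two branches ⇒ sqrt: x + 3 = 2 or -2.
Step 4. [x + 3 = 2 or -2] subtract 3: x sits inside (… + 3) ⇒ sub: x = -1 or -5.

Answer: x ∈ {-5, -1}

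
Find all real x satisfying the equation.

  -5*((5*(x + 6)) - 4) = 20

Step 1. [-5*((5*(x + 6)) - 4) = 20] divide by the outer -5, so div: (5*(x + 6)) - 4 = -4.
Step 2. [(5*(x + 6)) - 4 = -4] -4 is outermost — add 4 both sides. So sub: 5*(x + 6) = 0.
Step 3. [5*(x + 6) = 0] divide by the outer 5. So div: x + 6 = 0.
Step 4. [x + 6 = 0] subtract 6: x sits inside (… + 6). So sub: x = -6.

Answer: x ∈ {-6}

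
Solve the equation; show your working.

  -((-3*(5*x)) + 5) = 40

Step 1. [-((-3*(5*x)) + 5) = 40] leading − — multiply by −1, so neg: (-3*(5*x)) + 5 = -40.
Step 2. [(-3*(5*x)) + 5 = -40] the outer +5 inverts by subtracting 5, so sub: -3*(5*x) = -45.
Step 3. [-3*(5*x) = -45] LHS = -3·(…); ÷-3 both sides, so div: 5*x = 15.
Step 4. [5*x = 15] 5 out front; divide by 5, so div: x = 3.

Answer: x ∈ {3}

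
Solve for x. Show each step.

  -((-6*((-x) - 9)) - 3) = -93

Step 1. [-((-6*((-x) - 9)) - 3) = -93] flip signs both sides, so neg: (-6*((-x) - 9)) - 3 = 93.
Step 2. [(-6*((-x) - 9)) - 3 = 93] -3 is outermost — add 3 both sides, so sub: -6*((-x) - 9) = 96.
Step 3. [-6*((-x) - 9) = 96] -6 out front; divide by -6. So div: (-x) - 9 = -16.
Step 4. [(-x) - 9 = -16] 9 comes off first (add 9), so sub: -x = -7.
Step 5. [-x = -7] flip signs both sides ⇒ neg: x = 7.

Answer: x ∈ {7}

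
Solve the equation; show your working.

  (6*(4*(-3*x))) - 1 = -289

Step 1. [(6*(4*(-3*x))) - 1 = -289] add 1: x sits inside (… - 1). So sub: 6*(4*(-3*x)) = -288.
Step 2. [6*(4*(-3*x)) = -288] divide by the outer 6, so div: 4*(-3*x) = -48.
Step 3. [4*(-3*x) = -48] 4·(inner) — divide through by 4 ⇒ div: -3*x = -12.
Step 4. [-3*x = -12] -3·(inner) — divide through by -3, so div: x = 4.

Answer: x ∈ {4}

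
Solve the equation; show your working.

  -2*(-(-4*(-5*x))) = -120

Step 1. [-2*(-(-4*(-5*x))) = -120] LHS = -2·(…); ÷-2 both sides. So div: -(-4*(-5*x)) = 60.
Step 2. [-(-4*(-5*x)) = 60] LHS negated; negate both sides. So neg: -4*(-5*x) = -60.
Step 3. [-4*(-5*x) = -60] -4 out front; divide by -4 ⇒ div: -5*x = 15.
Step 4. [-5*x = 15] leading coefficient -5: divide by -5, so div: x = -3.

Answer: x ∈ {-3}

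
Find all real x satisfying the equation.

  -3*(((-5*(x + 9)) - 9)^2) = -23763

Step 1. [-3*(((-5*(x + 9)) - 9)^2) = -23763] LHS = -3·(…); ÷-3 both sides, so div: ((-5*(x + 9)) - 9)^2 = 7921.
Step 2. [((-5*(x + 9)) - 9)^2 = 7921] √ both sides: 7921 ≥ 0 gives two branches, so sqrt: (-5*(x + 9)) - 9 = 89 or -89.
Step 3. [(-5*(x + 9)) - 9 = 89 or -89] -9 is outermost — add 9 both sides. So sub: -5*(x + 9) = 98 or -80.
Step 4. [-5*(x + 9) = 98 or -80] leading coefficient -5: divide by -5 ⇒ div: x + 9 = -98/5 or 16.
Step 5. [x + 9 = -98/5 or 16] the outer +9 inverts by subtracting 9, so sub: x = -143/5 or 7.

Answer: x ∈ {-143/5, 7}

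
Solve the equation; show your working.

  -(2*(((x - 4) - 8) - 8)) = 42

Step 1. [-(2*(((x - 4) - 8) - 8)) = 42] leading − — multiply by −1, so neg: 2*(((x - 4) - 8) - 8) = -42.
Step 2. [2*(((x - 4) - 8) - 8) = -42] divide by the outer 2 ⇒ div: ((x - 4) - 8) - 8 = -21.
Step 3. [((x - 4) - 8) - 8 = -21] add 8: x sits inside (… - 8) ⇒ sub: (x - 4) - 8 = -13.
Step 4. [(x - 4) - 8 = -13] the outer -8 inverts by adding 8, so sub: x - 4 = -5.
Step 5. [x - 4 = -5] the outer -4 inverts by adding 4, so sub: x = -1.

Answer: x ∈ {-1}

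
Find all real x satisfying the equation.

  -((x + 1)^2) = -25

Step 1. [-((x + 1)^2) = -25] leading − — multiply by −1 ⇒ neg: (x + 1)^2 = 25.
Step 2. [(x + 1)^2 = 25] LHS squared, RHS 25 ≥ 0: apply √ (±) ⇒ sqrt: x + 1 = 5 or -5.
Step 3. [x + 1 = 5 or -5] +1 is outermost — subtract 1 both sides ⇒ sub: x = 4 or -6.

Answer: x ∈ {-6, 4}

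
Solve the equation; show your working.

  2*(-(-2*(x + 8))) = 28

Step 1. [2*(-(-2*(x + 8))) = 28] leading coefficient 2: divide by 2 ⇒ div: -(-2*(x + 8)) = 14.
Step 2. [-(-2*(x + 8)) = 14] LHS negated; negate both sides ⇒ neg: -2*(x + 8) = -14.
Step 3. [-2*(x + 8) = -14] -2 out front; divide by -2. So div: x + 8 = 7.
Step 4. [x + 8 = 7] subtract 8: x sits inside (… + 8). So sub: x = -1.

Answer: x ∈ {-1}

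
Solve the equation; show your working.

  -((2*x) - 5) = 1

Step 1. [-((2*x) - 5) = 1] leading − — multiply by −1 ⇒ neg: (2*x) - 5 = -1.
Step 2. [(2*x) - 5 = -1] peel the -5: add 5 from each side ⇒ sub: 2*x = 4.
Step 3. [2*x = 4] 2·(inner) — divide through by 2 ⇒ div: x = 2.

Answer: x ∈ {2}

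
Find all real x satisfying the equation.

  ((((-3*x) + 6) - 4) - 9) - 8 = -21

Step 1. [((((-3*x) + 6) - 4) - 9) - 8 = -21] peel the -8: add 8 from each side, so sub: (((-3*x) + 6) - 4) - 9 = -13.
Step 2. [(((-3*x) + 6) - 4) - 9 = -13] peel the -9: add 9 from each side, so sub: ((-3*x) + 6) - 4 = -4.
Step 3. [((-3*x) + 6) - 4 = -4] -4 is outermost — add 4 both sides ⇒ sub: (-3*x) + 6 = 0.
Step 4. [(-3*x) + 6 = 0] the outer +6 inverts by subtracting 6. So sub: -3*x = -6.
Step 5. [-3*x = -6] -3·(inner) — divide through by -3. So div: x = 2.

Answer: x ∈ {2}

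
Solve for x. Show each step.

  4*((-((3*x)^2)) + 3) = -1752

Step 1. [4*((-((3*x)^2)) + 3) = -1752] 4·(inner) — divide through by 4. So div: (-((3*x)^2)) + 3 = -438.
Step 2. [(-((3*x)^2)) + 3 = -438] 3 comes off first (subtract 3) ⇒ sub: -((3*x)^2) = -441.
Step 3. [-((3*x)^2) = -441] flip signs both sides. So neg: (3*x)^2 = 441.
Step 4. [(3*x)^2 = 441] LHS squared, RHS 441 ≥ 0: apply √ (±). So sqrt: 3*x = 21 or -21.
Step 5. [3*x = 21 or -21] LHS = 3·(…); ÷3 both sides, so div: x = 7 or -7.

Answer: x ∈ {-7, 7}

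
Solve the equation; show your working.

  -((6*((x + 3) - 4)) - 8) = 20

Step 1. [-((6*((x + 3) - 4)) - 8) = 20] LHS negated; negate both sides. So neg: (6*((x + 3) - 4)) - 8 = -20.
Step 2. [(6*((x + 3) - 4)) - 8 = -20] add 8: x sits inside (… - 8). So sub: 6*((x + 3) - 4) = -12.
Step 3. [6*((x + 3) - 4) = -12] 6 out front; divide by 6, so div: (x + 3) - 4 = -2.
Step 4. [(x + 3) - 4 = -2] 4 comes off first (add 4) ⇒ sub: x + 3 = 2.
Step 5. [x + 3 = 2] 3 comes off first (subtract 3). So sub: x = -1.

Answer: x ∈ {-1}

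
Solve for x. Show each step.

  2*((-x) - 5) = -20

Step 1. [2*((-x) - 5) = -20] leading coefficient 2: divide by 2. So div: (-x) - 5 = -10.
Step 2. [(-x) - 5 = -10] -5 is outermost — add 5 both sides. So sub: -x = -5.
Step 3. [-x = -5] LHS negated; negate both sides. So neg: x = 5.

Answer: x ∈ {5}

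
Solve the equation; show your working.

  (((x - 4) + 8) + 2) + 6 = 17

Step 1. [(((x - 4) + 8) + 2) + 6 = 17] peel the +6: subtract 6 from each side ⇒ sub: ((x - 4) + 8) + 2 = 11.
Step 2. [((x - 4) + 8) + 2 = 11] peel the +2: subtract 2 from each side, so sub: (x - 4) + 8 = 9.
Step 3. [(x - 4) + 8 = 9] peel the +8: subtract 8 from each side, so sub: x - 4 = 1.
Step 4. [x - 4 = 1] -4 is outermost — add 4 both sides, so sub: x = 5.

Answer: x ∈ {5}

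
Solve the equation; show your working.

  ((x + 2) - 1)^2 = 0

Step 1. [((x + 2) - 1)^2 = 0] LHS squared, RHS 0 ≥ 0: apply √ (±), so sqrt: (x + 2) - 1 = 0.
Step 2. [(x + 2) - 1 = 0] peel the -1: add 1 from each side. So sub: x + 2 = 1.
Step 3. [x + 2 = 1] +2 is outermost — subtract 2 both sides, so sub: x = -1.

Answer: x ∈ {-1}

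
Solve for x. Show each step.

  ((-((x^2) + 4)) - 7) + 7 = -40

Step 1. [((-((x^2) + 4)) - 7) + 7 = -40] 7 comes off first (subtract 7). So sub: (-((x^2) + 4)) - 7 = -47.
Step 2. [(-((x^2) + 4)) - 7 = -47] -7 is outermost — add 7 both sides, so sub: -((x^2) + 4) = -40.
Step 3. [-((x^2) + 4) = -40] flip signs both sides ⇒ neg: (x^2) + 4 = 40.
Step 4. [(x^2) + 4 = 40] +4 is outermost — subtract 4 both sides. So sub: x^2 = 36.
Step 5. [x^2 = 36] 36 ≥ 0, LHS is (·)² — take ±√ ⇒ sqrt: x = 6 or -6.

Answer: x ∈ {-6, 6}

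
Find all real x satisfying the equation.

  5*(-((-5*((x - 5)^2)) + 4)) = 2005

Step 1. [5*(-((-5*((x - 5)^2)) + 4)) = 2005] 5 out front; divide by 5, so div: -((-5*((x - 5)^2)) + 4) = 401.
Step 2. [-((-5*((x - 5)^2)) + 4) = 401] LHS negated; negate both sides, so neg: (-5*((x - 5)^2)) + 4 = -401.
Step 3. [(-5*((x - 5)^2)) + 4 = -401] subtract 4: x sits inside (… + 4) ⇒ sub: -5*((x - 5)^2) = -405.
Step 4. [-5*((x - 5)^2) = -405] LHS = -5·(…); ÷-5 both sides ⇒ div: (x - 5)^2 = 81.
Step 5. [(x - 5)^2 = 81] 81 ≥ 0, LHS is (·)² — take ±√ ⇒ sqrt: x - 5 = 9 or -9.
Step 6. [x - 5 = 9 or -9] -5 is outermost — add 5 both sides, so sub: x = 14 or -4.

Answer: x ∈ {-4, 14}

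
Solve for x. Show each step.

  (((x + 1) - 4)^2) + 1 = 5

Step 1. [(((x + 1) - 4)^2) + 1 = 5] peel the +1: subtract 1 from each side. So sub: ((x + 1) - 4)^2 = 4.
Step 2. [((x + 1) - 4)^2 = 4] 4 ≥ 0, LHS is (·)² — take ±√. So sqrt: (x + 1) - 4 = 2 or -2.
Step 3. [(x + 1) - 4 = 2 or -2] the outer -4 inverts by adding 4 ⇒ sub: x + 1 = 6 or 2.
Step 4. [x + 1 = 6 or 2] peel the +1: subtract 1 from each side ⇒ sub: x = 5 or 1.

Answer: x ∈ {1, 5}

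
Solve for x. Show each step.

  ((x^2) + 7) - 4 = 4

Step 1. [((x^2) + 7) - 4 = 4] add 4: x sits inside (… - 4) ⇒ sub: (x^2) + 7 = 8.
Step 2. [(x^2) + 7 = 8] +7 is outermost — subtract 7 both sides ⇒ sub: x^2 = 1.
Step 3. [x^2 = 1] √ both sides: 1 ≥ 0 gives two branches, so sqrt: x = 1 or -1.

Answer: x ∈ {-1, 1}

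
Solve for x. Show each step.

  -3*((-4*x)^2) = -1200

Step 1. [-3*((-4*x)^2) = -1200] LHS = -3·(…); ÷-3 both sides, so div: (-4*x)^2 = 400.
Step 2. [(-4*x)^2 = 400] 400 ≥ 0, LHS is (·)² — take ±√, so sqrt: -4*x = 20 or -20.
Step 3. [-4*x = 20 or -20] LHS = -4·(…); ÷-4 both sides, so div: x = -5 or 5.

Answer: x ∈ {-5, 5}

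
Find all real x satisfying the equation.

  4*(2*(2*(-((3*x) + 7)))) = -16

Step 1. [4*(2*(2*(-((3*x) + 7)))) = -16] leading coefficient 4: divide by 4 ⇒ div: 2*(2*(-((3*x) + 7))) = -4.
Step 2. [2*(2*(-((3*x) + 7))) = -4] LHS = 2·(…); ÷2 both sides. So div: 2*(-((3*x) + 7)) = -2.
Step 3. [2*(-((3*x) + 7)) = -2] LHS = 2·(…); ÷2 both sides. So div: -((3*x) + 7) = -1.
Step 4. [-((3*x) + 7) = -1] leading − — multiply by −1 ⇒ neg: (3*x) + 7 = 1.
Step 5. [(3*x) + 7 = 1] the outer +7 inverts by subtracting 7. So sub: 3*x = -6.
Step 6. [3*x = -6] leading coefficient 3: divide by 3, so div: x = -2.

Answer: x ∈ {-2}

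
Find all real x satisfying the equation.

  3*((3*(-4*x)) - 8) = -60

Step 1. [3*((3*(-4*x)) - 8) = -60] 3·(inner) — divide through by 3 ⇒ div: (3*(-4*x)) - 8 = -20.
Step 2. [(3*(-4*x)) - 8 = -20] the outer -8 inverts by adding 8 ⇒ sub: 3*(-4*x) = -12.
Step 3. [3*(-4*x) = -12] 3·(inner) — divide through by 3. So div: -4*x = -4.
Step 4. [-4*x = -4] LHS = -4·(…); ÷-4 both sides ⇒ div: x = 1.

Answer: x ∈ {1}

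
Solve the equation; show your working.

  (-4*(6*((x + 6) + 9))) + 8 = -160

Step 1. [(-4*(6*((x + 6) + 9))) + 8 = -160] 8 comes off first (subtract 8) ⇒ sub: -4*(6*((x + 6) + 9)) = -168.
Step 2. [-4*(6*((x + 6) + 9)) = -168] divide by the outer -4. So div: 6*((x + 6) + 9) = 42.
Step 3. [6*((x + 6) + 9) = 42] divide by the outer 6 ⇒ div: (x + 6) + 9 = 7.
Step 4. [(x + 6) + 9 = 7] peel the +9: subtract 9 from each side. So sub: x + 6 = -2.
Step 5. [x + 6 = -2] the outer +6 inverts by subtracting 6. So sub: x = -8.

Answer: x ∈ {-8}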